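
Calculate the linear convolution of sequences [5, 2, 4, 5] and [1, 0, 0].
y[0] = 5×1 = 5; y[1] = 5×0 + 2×1 = 2; y[2] = 5×0 + 2×0 + 4×1 = 4; y[3] = 2×0 + 4×0 + 5×1 = 5; y[4] = 4×0 + 5×0 = 0; y[5] = 5×0 = 0

[5, 2, 4, 5, 0, 0]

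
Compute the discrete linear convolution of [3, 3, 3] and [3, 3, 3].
y[0] = 3×3 = 9; y[1] = 3×3 + 3×3 = 18; y[2] = 3×3 + 3×3 + 3×3 = 27; y[3] = 3×3 + 3×3 = 18; y[4] = 3×3 = 9

[9, 18, 27, 18, 9]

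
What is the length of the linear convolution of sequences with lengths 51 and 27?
Linear/full convolution length: m + n - 1 = 51 + 27 - 1 = 77

77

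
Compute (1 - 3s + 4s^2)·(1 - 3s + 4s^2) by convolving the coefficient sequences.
Ascending coefficients: a = [1, -3, 4], b = [1, -3, 4]. c[0] = 1×1 = 1; c[1] = 1×-3 + -3×1 = -6; c[2] = 1×4 + -3×-3 + 4×1 = 17; c[3] = -3×4 + 4×-3 = -24; c[4] = 4×4 = 16. Result coefficients: [1, -6, 17, -24, 16] → 1 - 6s + 17s^2 - 24s^3 + 16s^4

1 - 6s + 17s^2 - 24s^3 + 16s^4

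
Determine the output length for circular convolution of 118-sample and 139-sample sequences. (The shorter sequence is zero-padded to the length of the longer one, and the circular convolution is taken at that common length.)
Circular convolution (zero-padding the shorter input) has length max(m, n) = max(118, 139) = 139

139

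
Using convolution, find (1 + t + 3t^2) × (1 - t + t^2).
Ascending coefficients: a = [1, 1, 3], b = [1, -1, 1]. c[0] = 1×1 = 1; c[1] = 1×-1 + 1×1 = 0; c[2] = 1×1 + 1×-1 + 3×1 = 3; c[3] = 1×1 + 3×-1 = -2; c[4] = 3×1 = 3. Result coefficients: [1, 0, 3, -2, 3] → 1 + 3t^2 - 2t^3 + 3t^4

1 + 3t^2 - 2t^3 + 3t^4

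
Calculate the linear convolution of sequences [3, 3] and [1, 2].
y[0] = 3×1 = 3; y[1] = 3×2 + 3×1 = 9; y[2] = 3×2 = 6

[3, 9, 6]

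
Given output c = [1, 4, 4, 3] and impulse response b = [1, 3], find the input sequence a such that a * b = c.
Deconvolve c=[1, 4, 4, 3] by b=[1, 3]. Since b[0]=1, solve forward: a[0] = c[0] / 1 = 1; a[1] = (c[1] - 1×3) / 1 = 1; a[2] = (c[2] - 1×3) / 1 = 1. So a = [1, 1, 1]. Check by forward convolution: c[0] = 1×1 = 1; c[1] = 1×3 + 1×1 = 4; c[2] = 1×3 + 1×1 = 4; c[3] = 1×3 = 3

[1, 1, 1]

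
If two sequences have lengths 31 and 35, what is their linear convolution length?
Linear/full convolution length: m + n - 1 = 31 + 35 - 1 = 65

65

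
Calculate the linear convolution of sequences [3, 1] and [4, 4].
y[0] = 3×4 = 12; y[1] = 3×4 + 1×4 = 16; y[2] = 1×4 = 4

[12, 16, 4]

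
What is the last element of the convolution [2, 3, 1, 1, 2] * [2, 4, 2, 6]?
Use y[k] = Σ_i a[i]·b[k-i] at k=7. y[7] = 2×6 = 12

12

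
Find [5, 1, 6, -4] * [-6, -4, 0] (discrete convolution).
y[0] = 5×-6 = -30; y[1] = 5×-4 + 1×-6 = -26; y[2] = 5×0 + 1×-4 + 6×-6 = -40; y[3] = 1×0 + 6×-4 + -4×-6 = 0; y[4] = 6×0 + -4×-4 = 16; y[5] = -4×0 = 0

[-30, -26, -40, 0, 16, 0]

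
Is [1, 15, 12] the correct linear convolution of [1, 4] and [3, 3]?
Recompute linear convolution of [1, 4] and [3, 3]: y[0] = 1×3 = 3; y[1] = 1×3 + 4×3 = 15; y[2] = 4×3 = 12 → [3, 15, 12]. Compare to given [1, 15, 12]: they differ at index 0: given 1, correct 3, so answer: No

No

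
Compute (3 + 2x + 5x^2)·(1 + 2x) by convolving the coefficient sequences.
Ascending coefficients: a = [3, 2, 5], b = [1, 2]. c[0] = 3×1 = 3; c[1] = 3×2 + 2×1 = 8; c[2] = 2×2 + 5×1 = 9; c[3] = 5×2 = 10. Result coefficients: [3, 8, 9, 10] → 3 + 8x + 9x^2 + 10x^3

3 + 8x + 9x^2 + 10x^3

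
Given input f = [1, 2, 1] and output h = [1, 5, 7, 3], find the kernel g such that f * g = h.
Output length 4 = len(f) + len(g) - 1 ⇒ len(g) = 2. Solve g forward using g[k] = (h[k] - Σ_{i≥1} f[i]·g[k-i]) / f[0]: g[0] = h[0] / f[0] = 1 / 1 = 1; g[1] = (h[1] - 2×1) / f[0] = (5 - 2×1) / 1 = 3. So g = [1, 3]. Forward-check [1, 2, 1] * [1, 3]: h[0] = 1×1 = 1; h[1] = 1×3 + 2×1 = 5; h[2] = 2×3 + 1×1 = 7; h[3] = 1×3 = 3 → [1, 5, 7, 3] ✓

[1, 3]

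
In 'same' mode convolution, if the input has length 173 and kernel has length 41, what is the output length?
'Same' mode returns an output with the same length as the input: 173

173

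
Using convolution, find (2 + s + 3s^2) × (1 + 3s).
Ascending coefficients: a = [2, 1, 3], b = [1, 3]. c[0] = 2×1 = 2; c[1] = 2×3 + 1×1 = 7; c[2] = 1×3 + 3×1 = 6; c[3] = 3×3 = 9. Result coefficients: [2, 7, 6, 9] → 2 + 7s + 6s^2 + 9s^3

2 + 7s + 6s^2 + 9s^3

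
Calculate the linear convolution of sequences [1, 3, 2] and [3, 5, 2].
y[0] = 1×3 = 3; y[1] = 1×5 + 3×3 = 14; y[2] = 1×2 + 3×5 + 2×3 = 23; y[3] = 3×2 + 2×5 = 16; y[4] = 2×2 = 4

[3, 14, 23, 16, 4]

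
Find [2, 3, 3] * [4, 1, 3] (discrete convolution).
y[0] = 2×4 = 8; y[1] = 2×1 + 3×4 = 14; y[2] = 2×3 + 3×1 + 3×4 = 21; y[3] = 3×3 + 3×1 = 12; y[4] = 3×3 = 9

[8, 14, 21, 12, 9]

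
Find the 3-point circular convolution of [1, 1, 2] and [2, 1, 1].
Use y[k] = Σ_j u[j]·v[(k-j) mod 3]. y[0] = 1×2 + 1×1 + 2×1 = 5; y[1] = 1×1 + 1×2 + 2×1 = 5; y[2] = 1×1 + 1×1 + 2×2 = 6. Result: [5, 5, 6]

[5, 5, 6]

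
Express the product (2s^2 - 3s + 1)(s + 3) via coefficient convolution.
Ascending coefficients: a = [1, -3, 2], b = [3, 1]. c[0] = 1×3 = 3; c[1] = 1×1 + -3×3 = -8; c[2] = -3×1 + 2×3 = 3; c[3] = 2×1 = 2. Result coefficients: [3, -8, 3, 2] → 2s^3 + 3s^2 - 8s + 3

2s^3 + 3s^2 - 8s + 3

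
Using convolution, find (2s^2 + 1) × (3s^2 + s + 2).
Ascending coefficients: a = [1, 0, 2], b = [2, 1, 3]. c[0] = 1×2 = 2; c[1] = 1×1 + 0×2 = 1; c[2] = 1×3 + 0×1 + 2×2 = 7; c[3] = 0×3 + 2×1 = 2; c[4] = 2×3 = 6. Result coefficients: [2, 1, 7, 2, 6] → 6s^4 + 2s^3 + 7s^2 + s + 2

6s^4 + 2s^3 + 7s^2 + s + 2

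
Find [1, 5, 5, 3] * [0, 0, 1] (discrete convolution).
y[0] = 1×0 = 0; y[1] = 1×0 + 5×0 = 0; y[2] = 1×1 + 5×0 + 5×0 = 1; y[3] = 5×1 + 5×0 + 3×0 = 5; y[4] = 5×1 + 3×0 = 5; y[5] = 3×1 = 3

[0, 0, 1, 5, 5, 3]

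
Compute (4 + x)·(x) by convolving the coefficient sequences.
Ascending coefficients: a = [4, 1], b = [0, 1]. c[0] = 4×0 = 0; c[1] = 4×1 + 1×0 = 4; c[2] = 1×1 = 1. Result coefficients: [0, 4, 1] → 4x + x^2

4x + x^2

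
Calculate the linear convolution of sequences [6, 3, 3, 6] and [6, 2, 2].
y[0] = 6×6 = 36; y[1] = 6×2 + 3×6 = 30; y[2] = 6×2 + 3×2 + 3×6 = 36; y[3] = 3×2 + 3×2 + 6×6 = 48; y[4] = 3×2 + 6×2 = 18; y[5] = 6×2 = 12

[36, 30, 36, 48, 18, 12]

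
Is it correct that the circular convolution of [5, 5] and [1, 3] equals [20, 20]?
Recompute circular convolution of [5, 5] and [1, 3]: y[0] = 5×1 + 5×3 = 20; y[1] = 5×3 + 5×1 = 20 → [20, 20]. Given [20, 20] matches, so answer: Yes

Yes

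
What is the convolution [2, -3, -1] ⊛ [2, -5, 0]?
y[0] = 2×2 = 4; y[1] = 2×-5 + -3×2 = -16; y[2] = 2×0 + -3×-5 + -1×2 = 13; y[3] = -3×0 + -1×-5 = 5; y[4] = -1×0 = 0

[4, -16, 13, 5, 0]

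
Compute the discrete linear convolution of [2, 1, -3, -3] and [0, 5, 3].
y[0] = 2×0 = 0; y[1] = 2×5 + 1×0 = 10; y[2] = 2×3 + 1×5 + -3×0 = 11; y[3] = 1×3 + -3×5 + -3×0 = -12; y[4] = -3×3 + -3×5 = -24; y[5] = -3×3 = -9

[0, 10, 11, -12, -24, -9]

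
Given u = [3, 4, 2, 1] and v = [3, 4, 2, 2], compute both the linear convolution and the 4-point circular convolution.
Linear: y_lin[0] = 3×3 = 9; y_lin[1] = 3×4 + 4×3 = 24; y_lin[2] = 3×2 + 4×4 + 2×3 = 28; y_lin[3] = 3×2 + 4×2 + 2×4 + 1×3 = 25; y_lin[4] = 4×2 + 2×2 + 1×4 = 16; y_lin[5] = 2×2 + 1×2 = 6; y_lin[6] = 1×2 = 2 → [9, 24, 28, 25, 16, 6, 2]. Circular (length 4): y[0] = 3×3 + 4×2 + 2×2 + 1×4 = 25; y[1] = 3×4 + 4×3 + 2×2 + 1×2 = 30; y[2] = 3×2 + 4×4 + 2×3 + 1×2 = 30; y[3] = 3×2 + 4×2 + 2×4 + 1×3 = 25 → [25, 30, 30, 25]

Linear: [9, 24, 28, 25, 16, 6, 2], Circular: [25, 30, 30, 25]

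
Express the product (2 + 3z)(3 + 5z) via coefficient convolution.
Ascending coefficients: a = [2, 3], b = [3, 5]. c[0] = 2×3 = 6; c[1] = 2×5 + 3×3 = 19; c[2] = 3×5 = 15. Result coefficients: [6, 19, 15] → 6 + 19z + 15z^2

6 + 19z + 15z^2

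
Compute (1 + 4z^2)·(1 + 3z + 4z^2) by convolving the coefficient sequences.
Ascending coefficients: a = [1, 0, 4], b = [1, 3, 4]. c[0] = 1×1 = 1; c[1] = 1×3 + 0×1 = 3; c[2] = 1×4 + 0×3 + 4×1 = 8; c[3] = 0×4 + 4×3 = 12; c[4] = 4×4 = 16. Result coefficients: [1, 3, 8, 12, 16] → 1 + 3z + 8z^2 + 12z^3 + 16z^4

1 + 3z + 8z^2 + 12z^3 + 16z^4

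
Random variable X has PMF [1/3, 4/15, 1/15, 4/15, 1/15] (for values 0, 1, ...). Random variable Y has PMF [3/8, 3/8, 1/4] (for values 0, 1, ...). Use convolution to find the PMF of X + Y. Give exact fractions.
P(X+Y=k) = Σ_i P(X=i)·P(Y=k-i) — a convolution of [1/3, 4/15, 1/15, 4/15, 1/15] and [3/8, 3/8, 1/4]. P(X+Y=0) = (1/3)×(3/8) = 1/8; P(X+Y=1) = (1/3)×(3/8) + (4/15)×(3/8) = 1/8 + 1/10 = 9/40; P(X+Y=2) = (1/3)×(1/4) + (4/15)×(3/8) + (1/15)×(3/8) = 1/12 + 1/10 + 1/40 = 5/24; P(X+Y=3) = (4/15)×(1/4) + (1/15)×(3/8) + (4/15)×(3/8) = 1/15 + 1/40 + 1/10 = 23/120; P(X+Y=4) = (1/15)×(1/4) + (4/15)×(3/8) + (1/15)×(3/8) = 1/60 + 1/10 + 1/40 = 17/120; P(X+Y=5) = (4/15)×(1/4) + (1/15)×(3/8) = 1/15 + 1/40 = 11/120; P(X+Y=6) = (1/15)×(1/4) = 1/60. PMF: [1/8, 9/40, 5/24, 23/120, 17/120, 11/120, 1/60] (sums to 1 ✓)

[1/8, 9/40, 5/24, 23/120, 17/120, 11/120, 1/60]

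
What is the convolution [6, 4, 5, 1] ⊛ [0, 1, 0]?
y[0] = 6×0 = 0; y[1] = 6×1 + 4×0 = 6; y[2] = 6×0 + 4×1 + 5×0 = 4; y[3] = 4×0 + 5×1 + 1×0 = 5; y[4] = 5×0 + 1×1 = 1; y[5] = 1×0 = 0

[0, 6, 4, 5, 1, 0]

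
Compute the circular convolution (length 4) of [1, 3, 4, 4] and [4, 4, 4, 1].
Use y[k] = Σ_j s[j]·t[(k-j) mod 4]. y[0] = 1×4 + 3×1 + 4×4 + 4×4 = 39; y[1] = 1×4 + 3×4 + 4×1 + 4×4 = 36; y[2] = 1×4 + 3×4 + 4×4 + 4×1 = 36; y[3] = 1×1 + 3×4 + 4×4 + 4×4 = 45. Result: [39, 36, 36, 45]

[39, 36, 36, 45]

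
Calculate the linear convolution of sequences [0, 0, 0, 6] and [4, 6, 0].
y[0] = 0×4 = 0; y[1] = 0×6 + 0×4 = 0; y[2] = 0×0 + 0×6 + 0×4 = 0; y[3] = 0×0 + 0×6 + 6×4 = 24; y[4] = 0×0 + 6×6 = 36; y[5] = 6×0 = 0

[0, 0, 0, 24, 36, 0]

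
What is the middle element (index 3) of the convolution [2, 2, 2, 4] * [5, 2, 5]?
Use y[k] = Σ_i a[i]·b[k-i] at k=3. y[3] = 2×5 + 2×2 + 4×5 = 34

34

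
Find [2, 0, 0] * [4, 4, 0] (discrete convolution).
y[0] = 2×4 = 8; y[1] = 2×4 + 0×4 = 8; y[2] = 2×0 + 0×4 + 0×4 = 0; y[3] = 0×0 + 0×4 = 0; y[4] = 0×0 = 0

[8, 8, 0, 0, 0]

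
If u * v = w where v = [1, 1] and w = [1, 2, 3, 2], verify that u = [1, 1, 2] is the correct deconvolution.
Forward-compute [1, 1, 2] * [1, 1]: w[0] = 1×1 = 1; w[1] = 1×1 + 1×1 = 2; w[2] = 1×1 + 2×1 = 3; w[3] = 2×1 = 2 → [1, 2, 3, 2]. Matches given w = [1, 2, 3, 2], so verified.

Verified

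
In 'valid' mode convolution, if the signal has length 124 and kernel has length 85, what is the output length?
'Valid' mode counts only positions where the kernel fully overlaps the signal: m - n + 1 = 124 - 85 + 1 = 40

40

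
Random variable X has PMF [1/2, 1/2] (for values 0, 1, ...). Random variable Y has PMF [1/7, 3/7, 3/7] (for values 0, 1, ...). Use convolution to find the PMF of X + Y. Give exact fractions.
P(X+Y=k) = Σ_i P(X=i)·P(Y=k-i) — a convolution of [1/2, 1/2] and [1/7, 3/7, 3/7]. P(X+Y=0) = (1/2)×(1/7) = 1/14; P(X+Y=1) = (1/2)×(3/7) + (1/2)×(1/7) = 3/14 + 1/14 = 2/7; P(X+Y=2) = (1/2)×(3/7) + (1/2)×(3/7) = 3/14 + 3/14 = 3/7; P(X+Y=3) = (1/2)×(3/7) = 3/14. PMF: [1/14, 2/7, 3/7, 3/14] (sums to 1 ✓)

[1/14, 2/7, 3/7, 3/14]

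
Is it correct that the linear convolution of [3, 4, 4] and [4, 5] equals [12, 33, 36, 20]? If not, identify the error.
Recompute linear convolution of [3, 4, 4] and [4, 5]: y[0] = 3×4 = 12; y[1] = 3×5 + 4×4 = 31; y[2] = 4×5 + 4×4 = 36; y[3] = 4×5 = 20 → [12, 31, 36, 20]. Compare to given [12, 33, 36, 20]: they differ at index 1: given 33, correct 31, so answer: No

No. Error at index 1: given 33, correct 31.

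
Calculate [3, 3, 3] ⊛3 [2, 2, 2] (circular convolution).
Use y[k] = Σ_j u[j]·v[(k-j) mod 3]. y[0] = 3×2 + 3×2 + 3×2 = 18; y[1] = 3×2 + 3×2 + 3×2 = 18; y[2] = 3×2 + 3×2 + 3×2 = 18. Result: [18, 18, 18]

[18, 18, 18]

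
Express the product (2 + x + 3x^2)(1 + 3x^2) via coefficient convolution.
Ascending coefficients: a = [2, 1, 3], b = [1, 0, 3]. c[0] = 2×1 = 2; c[1] = 2×0 + 1×1 = 1; c[2] = 2×3 + 1×0 + 3×1 = 9; c[3] = 1×3 + 3×0 = 3; c[4] = 3×3 = 9. Result coefficients: [2, 1, 9, 3, 9] → 2 + x + 9x^2 + 3x^3 + 9x^4

2 + x + 9x^2 + 3x^3 + 9x^4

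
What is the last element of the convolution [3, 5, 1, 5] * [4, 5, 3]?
Use y[k] = Σ_i a[i]·b[k-i] at k=5. y[5] = 5×3 = 15

15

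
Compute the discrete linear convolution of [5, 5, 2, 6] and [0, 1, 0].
y[0] = 5×0 = 0; y[1] = 5×1 + 5×0 = 5; y[2] = 5×0 + 5×1 + 2×0 = 5; y[3] = 5×0 + 2×1 + 6×0 = 2; y[4] = 2×0 + 6×1 = 6; y[5] = 6×0 = 0

[0, 5, 5, 2, 6, 0]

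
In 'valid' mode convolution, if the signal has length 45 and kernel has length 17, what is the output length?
'Valid' mode counts only positions where the kernel fully overlaps the signal: m - n + 1 = 45 - 17 + 1 = 29

29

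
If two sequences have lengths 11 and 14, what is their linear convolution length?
Linear/full convolution length: m + n - 1 = 11 + 14 - 1 = 24

24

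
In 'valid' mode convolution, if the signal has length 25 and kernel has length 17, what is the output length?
'Valid' mode counts only positions where the kernel fully overlaps the signal: m - n + 1 = 25 - 17 + 1 = 9

9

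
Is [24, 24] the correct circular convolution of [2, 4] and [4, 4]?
Recompute circular convolution of [2, 4] and [4, 4]: y[0] = 2×4 + 4×4 = 24; y[1] = 2×4 + 4×4 = 24 → [24, 24]. Given [24, 24] matches, so answer: Yes

Yes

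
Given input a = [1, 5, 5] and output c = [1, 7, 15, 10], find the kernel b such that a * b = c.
Output length 4 = len(a) + len(b) - 1 ⇒ len(b) = 2. Solve b forward using b[k] = (c[k] - Σ_{i≥1} a[i]·b[k-i]) / a[0]: b[0] = c[0] / a[0] = 1 / 1 = 1; b[1] = (c[1] - 5×1) / a[0] = (7 - 5×1) / 1 = 2. So b = [1, 2]. Forward-check [1, 5, 5] * [1, 2]: c[0] = 1×1 = 1; c[1] = 1×2 + 5×1 = 7; c[2] = 5×2 + 5×1 = 15; c[3] = 5×2 = 10 → [1, 7, 15, 10] ✓

[1, 2]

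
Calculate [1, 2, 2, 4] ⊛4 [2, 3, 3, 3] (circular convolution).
Use y[k] = Σ_j a[j]·b[(k-j) mod 4]. y[0] = 1×2 + 2×3 + 2×3 + 4×3 = 26; y[1] = 1×3 + 2×2 + 2×3 + 4×3 = 25; y[2] = 1×3 + 2×3 + 2×2 + 4×3 = 25; y[3] = 1×3 + 2×3 + 2×3 + 4×2 = 23. Result: [26, 25, 25, 23]

[26, 25, 25, 23]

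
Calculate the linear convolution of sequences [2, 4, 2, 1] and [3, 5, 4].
y[0] = 2×3 = 6; y[1] = 2×5 + 4×3 = 22; y[2] = 2×4 + 4×5 + 2×3 = 34; y[3] = 4×4 + 2×5 + 1×3 = 29; y[4] = 2×4 + 1×5 = 13; y[5] = 1×4 = 4

[6, 22, 34, 29, 13, 4]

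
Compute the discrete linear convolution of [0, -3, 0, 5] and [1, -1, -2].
y[0] = 0×1 = 0; y[1] = 0×-1 + -3×1 = -3; y[2] = 0×-2 + -3×-1 + 0×1 = 3; y[3] = -3×-2 + 0×-1 + 5×1 = 11; y[4] = 0×-2 + 5×-1 = -5; y[5] = 5×-2 = -10

[0, -3, 3, 11, -5, -10]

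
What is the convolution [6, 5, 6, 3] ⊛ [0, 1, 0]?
y[0] = 6×0 = 0; y[1] = 6×1 + 5×0 = 6; y[2] = 6×0 + 5×1 + 6×0 = 5; y[3] = 5×0 + 6×1 + 3×0 = 6; y[4] = 6×0 + 3×1 = 3; y[5] = 3×0 = 0

[0, 6, 5, 6, 3, 0]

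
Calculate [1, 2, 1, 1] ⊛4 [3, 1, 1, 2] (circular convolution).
Use y[k] = Σ_j a[j]·b[(k-j) mod 4]. y[0] = 1×3 + 2×2 + 1×1 + 1×1 = 9; y[1] = 1×1 + 2×3 + 1×2 + 1×1 = 10; y[2] = 1×1 + 2×1 + 1×3 + 1×2 = 8; y[3] = 1×2 + 2×1 + 1×1 + 1×3 = 8. Result: [9, 10, 8, 8]

[9, 10, 8, 8]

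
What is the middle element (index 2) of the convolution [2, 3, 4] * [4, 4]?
Use y[k] = Σ_i a[i]·b[k-i] at k=2. y[2] = 3×4 + 4×4 = 28

28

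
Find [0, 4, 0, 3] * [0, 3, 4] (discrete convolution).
y[0] = 0×0 = 0; y[1] = 0×3 + 4×0 = 0; y[2] = 0×4 + 4×3 + 0×0 = 12; y[3] = 4×4 + 0×3 + 3×0 = 16; y[4] = 0×4 + 3×3 = 9; y[5] = 3×4 = 12

[0, 0, 12, 16, 9, 12]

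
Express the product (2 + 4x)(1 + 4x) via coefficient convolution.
Ascending coefficients: a = [2, 4], b = [1, 4]. c[0] = 2×1 = 2; c[1] = 2×4 + 4×1 = 12; c[2] = 4×4 = 16. Result coefficients: [2, 12, 16] → 2 + 12x + 16x^2

2 + 12x + 16x^2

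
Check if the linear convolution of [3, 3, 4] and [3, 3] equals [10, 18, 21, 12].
Recompute linear convolution of [3, 3, 4] and [3, 3]: y[0] = 3×3 = 9; y[1] = 3×3 + 3×3 = 18; y[2] = 3×3 + 4×3 = 21; y[3] = 4×3 = 12 → [9, 18, 21, 12]. Compare to given [10, 18, 21, 12]: they differ at index 0: given 10, correct 9, so answer: No

No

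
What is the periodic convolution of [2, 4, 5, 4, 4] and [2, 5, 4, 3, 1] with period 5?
Use y[k] = Σ_j u[j]·v[(k-j) mod 5]. y[0] = 2×2 + 4×1 + 5×3 + 4×4 + 4×5 = 59; y[1] = 2×5 + 4×2 + 5×1 + 4×3 + 4×4 = 51; y[2] = 2×4 + 4×5 + 5×2 + 4×1 + 4×3 = 54; y[3] = 2×3 + 4×4 + 5×5 + 4×2 + 4×1 = 59; y[4] = 2×1 + 4×3 + 5×4 + 4×5 + 4×2 = 62. Result: [59, 51, 54, 59, 62]

[59, 51, 54, 59, 62]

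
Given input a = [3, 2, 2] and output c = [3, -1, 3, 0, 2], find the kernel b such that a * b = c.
Output length 5 = len(a) + len(b) - 1 ⇒ len(b) = 3. Solve b forward using b[k] = (c[k] - Σ_{i≥1} a[i]·b[k-i]) / a[0]: b[0] = c[0] / a[0] = 3 / 3 = 1; b[1] = (c[1] - 2×1) / a[0] = (-1 - 2×1) / 3 = -1; b[2] = (c[2] - 2×-1 - 2×1) / a[0] = (3 - 2×-1 - 2×1) / 3 = 1. So b = [1, -1, 1]. Forward-check [3, 2, 2] * [1, -1, 1]: c[0] = 3×1 = 3; c[1] = 3×-1 + 2×1 = -1; c[2] = 3×1 + 2×-1 + 2×1 = 3; c[3] = 2×1 + 2×-1 = 0; c[4] = 2×1 = 2 → [3, -1, 3, 0, 2] ✓

[1, -1, 1]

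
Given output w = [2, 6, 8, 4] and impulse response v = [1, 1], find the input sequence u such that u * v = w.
Deconvolve w=[2, 6, 8, 4] by v=[1, 1]. Since v[0]=1, solve forward: u[0] = w[0] / 1 = 2; u[1] = (w[1] - 2×1) / 1 = 4; u[2] = (w[2] - 4×1) / 1 = 4. So u = [2, 4, 4]. Check by forward convolution: w[0] = 2×1 = 2; w[1] = 2×1 + 4×1 = 6; w[2] = 4×1 + 4×1 = 8; w[3] = 4×1 = 4

[2, 4, 4]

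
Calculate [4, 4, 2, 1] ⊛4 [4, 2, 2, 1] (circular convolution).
Use y[k] = Σ_j u[j]·v[(k-j) mod 4]. y[0] = 4×4 + 4×1 + 2×2 + 1×2 = 26; y[1] = 4×2 + 4×4 + 2×1 + 1×2 = 28; y[2] = 4×2 + 4×2 + 2×4 + 1×1 = 25; y[3] = 4×1 + 4×2 + 2×2 + 1×4 = 20. Result: [26, 28, 25, 20]

[26, 28, 25, 20]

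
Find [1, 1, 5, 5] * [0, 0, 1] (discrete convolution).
y[0] = 1×0 = 0; y[1] = 1×0 + 1×0 = 0; y[2] = 1×1 + 1×0 + 5×0 = 1; y[3] = 1×1 + 5×0 + 5×0 = 1; y[4] = 5×1 + 5×0 = 5; y[5] = 5×1 = 5

[0, 0, 1, 1, 5, 5]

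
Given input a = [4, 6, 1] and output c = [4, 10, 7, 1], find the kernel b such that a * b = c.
Output length 4 = len(a) + len(b) - 1 ⇒ len(b) = 2. Solve b forward using b[k] = (c[k] - Σ_{i≥1} a[i]·b[k-i]) / a[0]: b[0] = c[0] / a[0] = 4 / 4 = 1; b[1] = (c[1] - 6×1) / a[0] = (10 - 6×1) / 4 = 1. So b = [1, 1]. Forward-check [4, 6, 1] * [1, 1]: c[0] = 4×1 = 4; c[1] = 4×1 + 6×1 = 10; c[2] = 6×1 + 1×1 = 7; c[3] = 1×1 = 1 → [4, 10, 7, 1] ✓

[1, 1]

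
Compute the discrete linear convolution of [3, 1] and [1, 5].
y[0] = 3×1 = 3; y[1] = 3×5 + 1×1 = 16; y[2] = 1×5 = 5

[3, 16, 5]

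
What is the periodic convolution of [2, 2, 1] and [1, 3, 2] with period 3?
Use y[k] = Σ_j u[j]·v[(k-j) mod 3]. y[0] = 2×1 + 2×2 + 1×3 = 9; y[1] = 2×3 + 2×1 + 1×2 = 10; y[2] = 2×2 + 2×3 + 1×1 = 11. Result: [9, 10, 11]

[9, 10, 11]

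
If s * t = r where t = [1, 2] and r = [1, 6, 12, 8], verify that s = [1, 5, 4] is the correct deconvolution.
Forward-compute [1, 5, 4] * [1, 2]: r[0] = 1×1 = 1; r[1] = 1×2 + 5×1 = 7; r[2] = 5×2 + 4×1 = 14; r[3] = 4×2 = 8 → [1, 7, 14, 8]. Does not match given r = [1, 6, 12, 8].

Not verified. [1, 5, 4] * [1, 2] = [1, 7, 14, 8], which differs from [1, 6, 12, 8] at index 1.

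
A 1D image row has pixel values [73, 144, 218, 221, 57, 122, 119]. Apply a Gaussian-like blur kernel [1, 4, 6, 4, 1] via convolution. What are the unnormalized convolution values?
Convolve image row [73, 144, 218, 221, 57, 122, 119] with kernel [1, 4, 6, 4, 1]: y[0] = 73×1 = 73; y[1] = 73×4 + 144×1 = 436; y[2] = 73×6 + 144×4 + 218×1 = 1232; y[3] = 73×4 + 144×6 + 218×4 + 221×1 = 2249; y[4] = 73×1 + 144×4 + 218×6 + 221×4 + 57×1 = 2898; y[5] = 144×1 + 218×4 + 221×6 + 57×4 + 122×1 = 2692; y[6] = 218×1 + 221×4 + 57×6 + 122×4 + 119×1 = 2051; y[7] = 221×1 + 57×4 + 122×6 + 119×4 = 1657; y[8] = 57×1 + 122×4 + 119×6 = 1259; y[9] = 122×1 + 119×4 = 598; y[10] = 119×1 = 119 → [73, 436, 1232, 2249, 2898, 2692, 2051, 1657, 1259, 598, 119]. Normalization factor = sum(kernel) = 16.

[73, 436, 1232, 2249, 2898, 2692, 2051, 1657, 1259, 598, 119]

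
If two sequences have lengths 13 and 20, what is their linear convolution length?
Linear/full convolution length: m + n - 1 = 13 + 20 - 1 = 32

32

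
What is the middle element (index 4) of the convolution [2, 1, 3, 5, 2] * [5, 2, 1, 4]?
Use y[k] = Σ_i a[i]·b[k-i] at k=4. y[4] = 1×4 + 3×1 + 5×2 + 2×5 = 27

27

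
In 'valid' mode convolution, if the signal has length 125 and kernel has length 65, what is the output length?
'Valid' mode counts only positions where the kernel fully overlaps the signal: m - n + 1 = 125 - 65 + 1 = 61

61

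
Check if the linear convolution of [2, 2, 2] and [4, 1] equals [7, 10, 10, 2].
Recompute linear convolution of [2, 2, 2] and [4, 1]: y[0] = 2×4 = 8; y[1] = 2×1 + 2×4 = 10; y[2] = 2×1 + 2×4 = 10; y[3] = 2×1 = 2 → [8, 10, 10, 2]. Compare to given [7, 10, 10, 2]: they differ at index 0: given 7, correct 8, so answer: No

No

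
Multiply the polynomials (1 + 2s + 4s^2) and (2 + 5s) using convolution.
Ascending coefficients: a = [1, 2, 4], b = [2, 5]. c[0] = 1×2 = 2; c[1] = 1×5 + 2×2 = 9; c[2] = 2×5 + 4×2 = 18; c[3] = 4×5 = 20. Result coefficients: [2, 9, 18, 20] → 2 + 9s + 18s^2 + 20s^3

2 + 9s + 18s^2 + 20s^3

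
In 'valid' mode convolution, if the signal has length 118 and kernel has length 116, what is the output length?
'Valid' mode counts only positions where the kernel fully overlaps the signal: m - n + 1 = 118 - 116 + 1 = 3

3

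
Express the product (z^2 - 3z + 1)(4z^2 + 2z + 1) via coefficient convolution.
Ascending coefficients: a = [1, -3, 1], b = [1, 2, 4]. c[0] = 1×1 = 1; c[1] = 1×2 + -3×1 = -1; c[2] = 1×4 + -3×2 + 1×1 = -1; c[3] = -3×4 + 1×2 = -10; c[4] = 1×4 = 4. Result coefficients: [1, -1, -1, -10, 4] → 4z^4 - 10z^3 - z^2 - z + 1

4z^4 - 10z^3 - z^2 - z + 1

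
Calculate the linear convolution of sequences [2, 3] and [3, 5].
y[0] = 2×3 = 6; y[1] = 2×5 + 3×3 = 19; y[2] = 3×5 = 15

[6, 19, 15]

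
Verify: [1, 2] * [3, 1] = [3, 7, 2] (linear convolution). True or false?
Recompute linear convolution of [1, 2] and [3, 1]: y[0] = 1×3 = 3; y[1] = 1×1 + 2×3 = 7; y[2] = 2×1 = 2 → [3, 7, 2]. Given [3, 7, 2] matches, so answer: Yes

Yes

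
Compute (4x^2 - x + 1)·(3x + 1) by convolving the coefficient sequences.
Ascending coefficients: a = [1, -1, 4], b = [1, 3]. c[0] = 1×1 = 1; c[1] = 1×3 + -1×1 = 2; c[2] = -1×3 + 4×1 = 1; c[3] = 4×3 = 12. Result coefficients: [1, 2, 1, 12] → 12x^3 + x^2 + 2x + 1

12x^3 + x^2 + 2x + 1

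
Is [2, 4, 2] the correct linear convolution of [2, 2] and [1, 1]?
Recompute linear convolution of [2, 2] and [1, 1]: y[0] = 2×1 = 2; y[1] = 2×1 + 2×1 = 4; y[2] = 2×1 = 2 → [2, 4, 2]. Given [2, 4, 2] matches, so answer: Yes

Yes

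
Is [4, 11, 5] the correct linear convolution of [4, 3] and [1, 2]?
Recompute linear convolution of [4, 3] and [1, 2]: y[0] = 4×1 = 4; y[1] = 4×2 + 3×1 = 11; y[2] = 3×2 = 6 → [4, 11, 6]. Compare to given [4, 11, 5]: they differ at index 2: given 5, correct 6, so answer: No

No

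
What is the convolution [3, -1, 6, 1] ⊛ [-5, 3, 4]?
y[0] = 3×-5 = -15; y[1] = 3×3 + -1×-5 = 14; y[2] = 3×4 + -1×3 + 6×-5 = -21; y[3] = -1×4 + 6×3 + 1×-5 = 9; y[4] = 6×4 + 1×3 = 27; y[5] = 1×4 = 4

[-15, 14, -21, 9, 27, 4]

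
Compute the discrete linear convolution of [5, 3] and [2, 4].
y[0] = 5×2 = 10; y[1] = 5×4 + 3×2 = 26; y[2] = 3×4 = 12

[10, 26, 12]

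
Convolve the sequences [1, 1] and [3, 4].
y[0] = 1×3 = 3; y[1] = 1×4 + 1×3 = 7; y[2] = 1×4 = 4

[3, 7, 4]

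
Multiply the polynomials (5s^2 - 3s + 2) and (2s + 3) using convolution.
Ascending coefficients: a = [2, -3, 5], b = [3, 2]. c[0] = 2×3 = 6; c[1] = 2×2 + -3×3 = -5; c[2] = -3×2 + 5×3 = 9; c[3] = 5×2 = 10. Result coefficients: [6, -5, 9, 10] → 10s^3 + 9s^2 - 5s + 6

10s^3 + 9s^2 - 5s + 6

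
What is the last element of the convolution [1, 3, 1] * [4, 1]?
Use y[k] = Σ_i a[i]·b[k-i] at k=3. y[3] = 1×1 = 1

1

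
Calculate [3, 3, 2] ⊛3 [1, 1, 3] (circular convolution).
Use y[k] = Σ_j f[j]·g[(k-j) mod 3]. y[0] = 3×1 + 3×3 + 2×1 = 14; y[1] = 3×1 + 3×1 + 2×3 = 12; y[2] = 3×3 + 3×1 + 2×1 = 14. Result: [14, 12, 14]

[14, 12, 14]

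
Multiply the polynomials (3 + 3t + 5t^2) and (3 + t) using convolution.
Ascending coefficients: a = [3, 3, 5], b = [3, 1]. c[0] = 3×3 = 9; c[1] = 3×1 + 3×3 = 12; c[2] = 3×1 + 5×3 = 18; c[3] = 5×1 = 5. Result coefficients: [9, 12, 18, 5] → 9 + 12t + 18t^2 + 5t^3

9 + 12t + 18t^2 + 5t^3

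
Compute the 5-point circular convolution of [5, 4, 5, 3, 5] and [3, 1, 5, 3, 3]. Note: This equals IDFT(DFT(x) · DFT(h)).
Either evaluate y[k] = Σ_j x[j]·h[(k-j) mod 5] directly, or use IDFT(DFT(x) · DFT(h)). y[0] = 5×3 + 4×3 + 5×3 + 3×5 + 5×1 = 62; y[1] = 5×1 + 4×3 + 5×3 + 3×3 + 5×5 = 66; y[2] = 5×5 + 4×1 + 5×3 + 3×3 + 5×3 = 68; y[3] = 5×3 + 4×5 + 5×1 + 3×3 + 5×3 = 64; y[4] = 5×3 + 4×3 + 5×5 + 3×1 + 5×3 = 70. Result: [62, 66, 68, 64, 70]

[62, 66, 68, 64, 70]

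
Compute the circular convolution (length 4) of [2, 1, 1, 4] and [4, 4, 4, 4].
Use y[k] = Σ_j x[j]·h[(k-j) mod 4]. y[0] = 2×4 + 1×4 + 1×4 + 4×4 = 32; y[1] = 2×4 + 1×4 + 1×4 + 4×4 = 32; y[2] = 2×4 + 1×4 + 1×4 + 4×4 = 32; y[3] = 2×4 + 1×4 + 1×4 + 4×4 = 32. Result: [32, 32, 32, 32]

[32, 32, 32, 32]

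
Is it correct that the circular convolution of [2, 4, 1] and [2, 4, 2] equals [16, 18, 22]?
Recompute circular convolution of [2, 4, 1] and [2, 4, 2]: y[0] = 2×2 + 4×2 + 1×4 = 16; y[1] = 2×4 + 4×2 + 1×2 = 18; y[2] = 2×2 + 4×4 + 1×2 = 22 → [16, 18, 22]. Given [16, 18, 22] matches, so answer: Yes

Yes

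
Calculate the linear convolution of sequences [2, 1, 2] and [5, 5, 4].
y[0] = 2×5 = 10; y[1] = 2×5 + 1×5 = 15; y[2] = 2×4 + 1×5 + 2×5 = 23; y[3] = 1×4 + 2×5 = 14; y[4] = 2×4 = 8

[10, 15, 23, 14, 8]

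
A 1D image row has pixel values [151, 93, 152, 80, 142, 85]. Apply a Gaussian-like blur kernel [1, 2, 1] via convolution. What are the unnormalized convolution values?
Convolve image row [151, 93, 152, 80, 142, 85] with kernel [1, 2, 1]: y[0] = 151×1 = 151; y[1] = 151×2 + 93×1 = 395; y[2] = 151×1 + 93×2 + 152×1 = 489; y[3] = 93×1 + 152×2 + 80×1 = 477; y[4] = 152×1 + 80×2 + 142×1 = 454; y[5] = 80×1 + 142×2 + 85×1 = 449; y[6] = 142×1 + 85×2 = 312; y[7] = 85×1 = 85 → [151, 395, 489, 477, 454, 449, 312, 85]. Normalization factor = sum(kernel) = 4.

[151, 395, 489, 477, 454, 449, 312, 85]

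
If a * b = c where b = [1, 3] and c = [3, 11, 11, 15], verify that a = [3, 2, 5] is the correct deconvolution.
Forward-compute [3, 2, 5] * [1, 3]: c[0] = 3×1 = 3; c[1] = 3×3 + 2×1 = 11; c[2] = 2×3 + 5×1 = 11; c[3] = 5×3 = 15 → [3, 11, 11, 15]. Matches given c = [3, 11, 11, 15], so verified.

Verified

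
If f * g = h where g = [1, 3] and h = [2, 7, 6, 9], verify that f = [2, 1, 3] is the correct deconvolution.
Forward-compute [2, 1, 3] * [1, 3]: h[0] = 2×1 = 2; h[1] = 2×3 + 1×1 = 7; h[2] = 1×3 + 3×1 = 6; h[3] = 3×3 = 9 → [2, 7, 6, 9]. Matches given h = [2, 7, 6, 9], so verified.

Verified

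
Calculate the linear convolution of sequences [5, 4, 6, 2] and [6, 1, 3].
y[0] = 5×6 = 30; y[1] = 5×1 + 4×6 = 29; y[2] = 5×3 + 4×1 + 6×6 = 55; y[3] = 4×3 + 6×1 + 2×6 = 30; y[4] = 6×3 + 2×1 = 20; y[5] = 2×3 = 6

[30, 29, 55, 30, 20, 6]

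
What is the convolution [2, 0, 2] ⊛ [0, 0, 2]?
y[0] = 2×0 = 0; y[1] = 2×0 + 0×0 = 0; y[2] = 2×2 + 0×0 + 2×0 = 4; y[3] = 0×2 + 2×0 = 0; y[4] = 2×2 = 4

[0, 0, 4, 0, 4]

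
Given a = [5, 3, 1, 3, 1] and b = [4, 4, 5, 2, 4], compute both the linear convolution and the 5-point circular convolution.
Linear: y_lin[0] = 5×4 = 20; y_lin[1] = 5×4 + 3×4 = 32; y_lin[2] = 5×5 + 3×4 + 1×4 = 41; y_lin[3] = 5×2 + 3×5 + 1×4 + 3×4 = 41; y_lin[4] = 5×4 + 3×2 + 1×5 + 3×4 + 1×4 = 47; y_lin[5] = 3×4 + 1×2 + 3×5 + 1×4 = 33; y_lin[6] = 1×4 + 3×2 + 1×5 = 15; y_lin[7] = 3×4 + 1×2 = 14; y_lin[8] = 1×4 = 4 → [20, 32, 41, 41, 47, 33, 15, 14, 4]. Circular (length 5): y[0] = 5×4 + 3×4 + 1×2 + 3×5 + 1×4 = 53; y[1] = 5×4 + 3×4 + 1×4 + 3×2 + 1×5 = 47; y[2] = 5×5 + 3×4 + 1×4 + 3×4 + 1×2 = 55; y[3] = 5×2 + 3×5 + 1×4 + 3×4 + 1×4 = 45; y[4] = 5×4 + 3×2 + 1×5 + 3×4 + 1×4 = 47 → [53, 47, 55, 45, 47]

Linear: [20, 32, 41, 41, 47, 33, 15, 14, 4], Circular: [53, 47, 55, 45, 47]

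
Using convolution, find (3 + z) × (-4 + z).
Ascending coefficients: a = [3, 1], b = [-4, 1]. c[0] = 3×-4 = -12; c[1] = 3×1 + 1×-4 = -1; c[2] = 1×1 = 1. Result coefficients: [-12, -1, 1] → -12 - z + z^2

-12 - z + z^2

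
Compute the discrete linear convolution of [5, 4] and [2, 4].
y[0] = 5×2 = 10; y[1] = 5×4 + 4×2 = 28; y[2] = 4×4 = 16

[10, 28, 16]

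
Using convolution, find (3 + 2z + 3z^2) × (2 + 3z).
Ascending coefficients: a = [3, 2, 3], b = [2, 3]. c[0] = 3×2 = 6; c[1] = 3×3 + 2×2 = 13; c[2] = 2×3 + 3×2 = 12; c[3] = 3×3 = 9. Result coefficients: [6, 13, 12, 9] → 6 + 13z + 12z^2 + 9z^3

6 + 13z + 12z^2 + 9z^3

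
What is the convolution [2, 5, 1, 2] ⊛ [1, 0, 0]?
y[0] = 2×1 = 2; y[1] = 2×0 + 5×1 = 5; y[2] = 2×0 + 5×0 + 1×1 = 1; y[3] = 5×0 + 1×0 + 2×1 = 2; y[4] = 1×0 + 2×0 = 0; y[5] = 2×0 = 0

[2, 5, 1, 2, 0, 0]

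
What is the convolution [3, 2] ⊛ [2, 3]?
y[0] = 3×2 = 6; y[1] = 3×3 + 2×2 = 13; y[2] = 2×3 = 6

[6, 13, 6]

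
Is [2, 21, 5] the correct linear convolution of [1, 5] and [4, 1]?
Recompute linear convolution of [1, 5] and [4, 1]: y[0] = 1×4 = 4; y[1] = 1×1 + 5×4 = 21; y[2] = 5×1 = 5 → [4, 21, 5]. Compare to given [2, 21, 5]: they differ at index 0: given 2, correct 4, so answer: No

No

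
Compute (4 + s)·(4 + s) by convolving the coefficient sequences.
Ascending coefficients: a = [4, 1], b = [4, 1]. c[0] = 4×4 = 16; c[1] = 4×1 + 1×4 = 8; c[2] = 1×1 = 1. Result coefficients: [16, 8, 1] → 16 + 8s + s^2

16 + 8s + s^2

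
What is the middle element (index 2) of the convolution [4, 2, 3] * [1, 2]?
Use y[k] = Σ_i a[i]·b[k-i] at k=2. y[2] = 2×2 + 3×1 = 7

7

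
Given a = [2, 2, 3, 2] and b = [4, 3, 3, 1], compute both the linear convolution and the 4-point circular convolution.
Linear: y_lin[0] = 2×4 = 8; y_lin[1] = 2×3 + 2×4 = 14; y_lin[2] = 2×3 + 2×3 + 3×4 = 24; y_lin[3] = 2×1 + 2×3 + 3×3 + 2×4 = 25; y_lin[4] = 2×1 + 3×3 + 2×3 = 17; y_lin[5] = 3×1 + 2×3 = 9; y_lin[6] = 2×1 = 2 → [8, 14, 24, 25, 17, 9, 2]. Circular (length 4): y[0] = 2×4 + 2×1 + 3×3 + 2×3 = 25; y[1] = 2×3 + 2×4 + 3×1 + 2×3 = 23; y[2] = 2×3 + 2×3 + 3×4 + 2×1 = 26; y[3] = 2×1 + 2×3 + 3×3 + 2×4 = 25 → [25, 23, 26, 25]

Linear: [8, 14, 24, 25, 17, 9, 2], Circular: [25, 23, 26, 25]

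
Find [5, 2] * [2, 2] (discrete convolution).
y[0] = 5×2 = 10; y[1] = 5×2 + 2×2 = 14; y[2] = 2×2 = 4

[10, 14, 4]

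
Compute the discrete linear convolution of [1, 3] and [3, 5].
y[0] = 1×3 = 3; y[1] = 1×5 + 3×3 = 14; y[2] = 3×5 = 15

[3, 14, 15]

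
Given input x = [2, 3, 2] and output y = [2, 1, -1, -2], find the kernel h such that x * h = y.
Output length 4 = len(x) + len(h) - 1 ⇒ len(h) = 2. Solve h forward using h[k] = (y[k] - Σ_{i≥1} x[i]·h[k-i]) / x[0]: h[0] = y[0] / x[0] = 2 / 2 = 1; h[1] = (y[1] - 3×1) / x[0] = (1 - 3×1) / 2 = -1. So h = [1, -1]. Forward-check [2, 3, 2] * [1, -1]: y[0] = 2×1 = 2; y[1] = 2×-1 + 3×1 = 1; y[2] = 3×-1 + 2×1 = -1; y[3] = 2×-1 = -2 → [2, 1, -1, -2] ✓

[1, -1]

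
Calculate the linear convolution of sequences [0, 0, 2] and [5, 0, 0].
y[0] = 0×5 = 0; y[1] = 0×0 + 0×5 = 0; y[2] = 0×0 + 0×0 + 2×5 = 10; y[3] = 0×0 + 2×0 = 0; y[4] = 2×0 = 0

[0, 0, 10, 0, 0]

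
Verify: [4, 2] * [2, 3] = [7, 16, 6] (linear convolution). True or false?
Recompute linear convolution of [4, 2] and [2, 3]: y[0] = 4×2 = 8; y[1] = 4×3 + 2×2 = 16; y[2] = 2×3 = 6 → [8, 16, 6]. Compare to given [7, 16, 6]: they differ at index 0: given 7, correct 8, so answer: No

No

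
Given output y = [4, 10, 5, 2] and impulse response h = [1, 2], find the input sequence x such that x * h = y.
Deconvolve y=[4, 10, 5, 2] by h=[1, 2]. Since h[0]=1, solve forward: x[0] = y[0] / 1 = 4; x[1] = (y[1] - 4×2) / 1 = 2; x[2] = (y[2] - 2×2) / 1 = 1. So x = [4, 2, 1]. Check by forward convolution: y[0] = 4×1 = 4; y[1] = 4×2 + 2×1 = 10; y[2] = 2×2 + 1×1 = 5; y[3] = 1×2 = 2

[4, 2, 1]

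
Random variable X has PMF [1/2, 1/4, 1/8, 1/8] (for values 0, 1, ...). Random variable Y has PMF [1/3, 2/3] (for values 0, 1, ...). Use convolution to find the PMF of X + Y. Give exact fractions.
P(X+Y=k) = Σ_i P(X=i)·P(Y=k-i) — a convolution of [1/2, 1/4, 1/8, 1/8] and [1/3, 2/3]. P(X+Y=0) = (1/2)×(1/3) = 1/6; P(X+Y=1) = (1/2)×(2/3) + (1/4)×(1/3) = 1/3 + 1/12 = 5/12; P(X+Y=2) = (1/4)×(2/3) + (1/8)×(1/3) = 1/6 + 1/24 = 5/24; P(X+Y=3) = (1/8)×(2/3) + (1/8)×(1/3) = 1/12 + 1/24 = 1/8; P(X+Y=4) = (1/8)×(2/3) = 1/12. PMF: [1/6, 5/12, 5/24, 1/8, 1/12] (sums to 1 ✓)

[1/6, 5/12, 5/24, 1/8, 1/12]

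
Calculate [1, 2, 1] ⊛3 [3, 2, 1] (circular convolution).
Use y[k] = Σ_j f[j]·g[(k-j) mod 3]. y[0] = 1×3 + 2×1 + 1×2 = 7; y[1] = 1×2 + 2×3 + 1×1 = 9; y[2] = 1×1 + 2×2 + 1×3 = 8. Result: [7, 9, 8]

[7, 9, 8]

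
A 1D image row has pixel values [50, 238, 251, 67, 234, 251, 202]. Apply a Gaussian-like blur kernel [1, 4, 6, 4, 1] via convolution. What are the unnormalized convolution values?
Convolve image row [50, 238, 251, 67, 234, 251, 202] with kernel [1, 4, 6, 4, 1]: y[0] = 50×1 = 50; y[1] = 50×4 + 238×1 = 438; y[2] = 50×6 + 238×4 + 251×1 = 1503; y[3] = 50×4 + 238×6 + 251×4 + 67×1 = 2699; y[4] = 50×1 + 238×4 + 251×6 + 67×4 + 234×1 = 3010; y[5] = 238×1 + 251×4 + 67×6 + 234×4 + 251×1 = 2831; y[6] = 251×1 + 67×4 + 234×6 + 251×4 + 202×1 = 3129; y[7] = 67×1 + 234×4 + 251×6 + 202×4 = 3317; y[8] = 234×1 + 251×4 + 202×6 = 2450; y[9] = 251×1 + 202×4 = 1059; y[10] = 202×1 = 202 → [50, 438, 1503, 2699, 3010, 2831, 3129, 3317, 2450, 1059, 202]. Normalization factor = sum(kernel) = 16.

[50, 438, 1503, 2699, 3010, 2831, 3129, 3317, 2450, 1059, 202]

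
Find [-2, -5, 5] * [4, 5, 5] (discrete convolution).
y[0] = -2×4 = -8; y[1] = -2×5 + -5×4 = -30; y[2] = -2×5 + -5×5 + 5×4 = -15; y[3] = -5×5 + 5×5 = 0; y[4] = 5×5 = 25

[-8, -30, -15, 0, 25]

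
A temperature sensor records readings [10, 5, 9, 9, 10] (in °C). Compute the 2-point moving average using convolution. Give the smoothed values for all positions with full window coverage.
2-point moving average kernel = [1, 1]. Apply in 'valid' mode (full window coverage): avg[0] = (10 + 5) / 2 = 7.5; avg[1] = (5 + 9) / 2 = 7.0; avg[2] = (9 + 9) / 2 = 9.0; avg[3] = (9 + 10) / 2 = 9.5. Smoothed values: [7.5, 7.0, 9.0, 9.5]

[7.5, 7.0, 9.0, 9.5]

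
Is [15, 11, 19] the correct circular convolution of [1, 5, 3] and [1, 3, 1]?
Recompute circular convolution of [1, 5, 3] and [1, 3, 1]: y[0] = 1×1 + 5×1 + 3×3 = 15; y[1] = 1×3 + 5×1 + 3×1 = 11; y[2] = 1×1 + 5×3 + 3×1 = 19 → [15, 11, 19]. Given [15, 11, 19] matches, so answer: Yes

Yes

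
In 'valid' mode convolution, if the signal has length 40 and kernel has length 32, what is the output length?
'Valid' mode counts only positions where the kernel fully overlaps the signal: m - n + 1 = 40 - 32 + 1 = 9

9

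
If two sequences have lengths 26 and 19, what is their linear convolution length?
Linear/full convolution length: m + n - 1 = 26 + 19 - 1 = 44

44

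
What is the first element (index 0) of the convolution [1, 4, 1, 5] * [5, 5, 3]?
Use y[k] = Σ_i a[i]·b[k-i] at k=0. y[0] = 1×5 = 5

5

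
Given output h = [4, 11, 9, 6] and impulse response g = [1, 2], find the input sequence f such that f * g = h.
Deconvolve h=[4, 11, 9, 6] by g=[1, 2]. Since g[0]=1, solve forward: f[0] = h[0] / 1 = 4; f[1] = (h[1] - 4×2) / 1 = 3; f[2] = (h[2] - 3×2) / 1 = 3. So f = [4, 3, 3]. Check by forward convolution: h[0] = 4×1 = 4; h[1] = 4×2 + 3×1 = 11; h[2] = 3×2 + 3×1 = 9; h[3] = 3×2 = 6

[4, 3, 3]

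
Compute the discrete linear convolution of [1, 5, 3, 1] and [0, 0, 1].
y[0] = 1×0 = 0; y[1] = 1×0 + 5×0 = 0; y[2] = 1×1 + 5×0 + 3×0 = 1; y[3] = 5×1 + 3×0 + 1×0 = 5; y[4] = 3×1 + 1×0 = 3; y[5] = 1×1 = 1

[0, 0, 1, 5, 3, 1]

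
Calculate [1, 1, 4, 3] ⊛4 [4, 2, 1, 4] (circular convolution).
Use y[k] = Σ_j f[j]·g[(k-j) mod 4]. y[0] = 1×4 + 1×4 + 4×1 + 3×2 = 18; y[1] = 1×2 + 1×4 + 4×4 + 3×1 = 25; y[2] = 1×1 + 1×2 + 4×4 + 3×4 = 31; y[3] = 1×4 + 1×1 + 4×2 + 3×4 = 25. Result: [18, 25, 31, 25]

[18, 25, 31, 25]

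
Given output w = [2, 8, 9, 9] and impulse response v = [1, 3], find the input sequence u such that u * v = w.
Deconvolve w=[2, 8, 9, 9] by v=[1, 3]. Since v[0]=1, solve forward: u[0] = w[0] / 1 = 2; u[1] = (w[1] - 2×3) / 1 = 2; u[2] = (w[2] - 2×3) / 1 = 3. So u = [2, 2, 3]. Check by forward convolution: w[0] = 2×1 = 2; w[1] = 2×3 + 2×1 = 8; w[2] = 2×3 + 3×1 = 9; w[3] = 3×3 = 9

[2, 2, 3]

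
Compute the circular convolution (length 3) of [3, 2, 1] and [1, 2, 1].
Use y[k] = Σ_j f[j]·g[(k-j) mod 3]. y[0] = 3×1 + 2×1 + 1×2 = 7; y[1] = 3×2 + 2×1 + 1×1 = 9; y[2] = 3×1 + 2×2 + 1×1 = 8. Result: [7, 9, 8]

[7, 9, 8]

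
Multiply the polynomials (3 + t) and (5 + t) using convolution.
Ascending coefficients: a = [3, 1], b = [5, 1]. c[0] = 3×5 = 15; c[1] = 3×1 + 1×5 = 8; c[2] = 1×1 = 1. Result coefficients: [15, 8, 1] → 15 + 8t + t^2

15 + 8t + t^2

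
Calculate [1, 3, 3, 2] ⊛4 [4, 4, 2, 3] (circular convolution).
Use y[k] = Σ_j s[j]·t[(k-j) mod 4]. y[0] = 1×4 + 3×3 + 3×2 + 2×4 = 27; y[1] = 1×4 + 3×4 + 3×3 + 2×2 = 29; y[2] = 1×2 + 3×4 + 3×4 + 2×3 = 32; y[3] = 1×3 + 3×2 + 3×4 + 2×4 = 29. Result: [27, 29, 32, 29]

[27, 29, 32, 29]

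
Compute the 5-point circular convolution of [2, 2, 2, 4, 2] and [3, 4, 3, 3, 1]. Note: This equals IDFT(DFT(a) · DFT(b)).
Either evaluate y[k] = Σ_j a[j]·b[(k-j) mod 5] directly, or use IDFT(DFT(a) · DFT(b)). y[0] = 2×3 + 2×1 + 2×3 + 4×3 + 2×4 = 34; y[1] = 2×4 + 2×3 + 2×1 + 4×3 + 2×3 = 34; y[2] = 2×3 + 2×4 + 2×3 + 4×1 + 2×3 = 30; y[3] = 2×3 + 2×3 + 2×4 + 4×3 + 2×1 = 34; y[4] = 2×1 + 2×3 + 2×3 + 4×4 + 2×3 = 36. Result: [34, 34, 30, 34, 36]

[34, 34, 30, 34, 36]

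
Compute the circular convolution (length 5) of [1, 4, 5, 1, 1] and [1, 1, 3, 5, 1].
Use y[k] = Σ_j a[j]·b[(k-j) mod 5]. y[0] = 1×1 + 4×1 + 5×5 + 1×3 + 1×1 = 34; y[1] = 1×1 + 4×1 + 5×1 + 1×5 + 1×3 = 18; y[2] = 1×3 + 4×1 + 5×1 + 1×1 + 1×5 = 18; y[3] = 1×5 + 4×3 + 5×1 + 1×1 + 1×1 = 24; y[4] = 1×1 + 4×5 + 5×3 + 1×1 + 1×1 = 38. Result: [34, 18, 18, 24, 38]

[34, 18, 18, 24, 38]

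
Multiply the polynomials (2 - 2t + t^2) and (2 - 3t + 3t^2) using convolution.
Ascending coefficients: a = [2, -2, 1], b = [2, -3, 3]. c[0] = 2×2 = 4; c[1] = 2×-3 + -2×2 = -10; c[2] = 2×3 + -2×-3 + 1×2 = 14; c[3] = -2×3 + 1×-3 = -9; c[4] = 1×3 = 3. Result coefficients: [4, -10, 14, -9, 3] → 4 - 10t + 14t^2 - 9t^3 + 3t^4

4 - 10t + 14t^2 - 9t^3 + 3t^4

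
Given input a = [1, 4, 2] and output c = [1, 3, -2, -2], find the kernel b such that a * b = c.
Output length 4 = len(a) + len(b) - 1 ⇒ len(b) = 2. Solve b forward using b[k] = (c[k] - Σ_{i≥1} a[i]·b[k-i]) / a[0]: b[0] = c[0] / a[0] = 1 / 1 = 1; b[1] = (c[1] - 4×1) / a[0] = (3 - 4×1) / 1 = -1. So b = [1, -1]. Forward-check [1, 4, 2] * [1, -1]: c[0] = 1×1 = 1; c[1] = 1×-1 + 4×1 = 3; c[2] = 4×-1 + 2×1 = -2; c[3] = 2×-1 = -2 → [1, 3, -2, -2] ✓

[1, -1]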